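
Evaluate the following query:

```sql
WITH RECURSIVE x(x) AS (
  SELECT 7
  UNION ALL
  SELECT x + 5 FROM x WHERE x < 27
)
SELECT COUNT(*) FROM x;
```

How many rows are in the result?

Base: x=7.
Iteration 1: 7 < 27 holds -> x = 7 + 5 = 12.
Iteration 2: 12 < 27 holds -> x = 12 + 5 = 17.
Iteration 3: 17 < 27 holds -> x = 17 + 5 = 22.
Iteration 4: 22 < 27 holds -> x = 22 + 5 = 27.
Iteration 5: 27 < 27 fails; recursion stops.
Total rows emitted: 5.

5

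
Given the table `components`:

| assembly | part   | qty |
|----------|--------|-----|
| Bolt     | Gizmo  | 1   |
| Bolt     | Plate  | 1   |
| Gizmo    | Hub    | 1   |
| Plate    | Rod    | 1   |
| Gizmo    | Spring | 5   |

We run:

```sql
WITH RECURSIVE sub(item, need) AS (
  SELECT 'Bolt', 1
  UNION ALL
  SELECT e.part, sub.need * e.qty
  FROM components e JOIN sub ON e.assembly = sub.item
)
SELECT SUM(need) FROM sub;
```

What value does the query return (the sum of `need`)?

10

Base: (Bolt, need=1).
Iteration 1: components of {Bolt} -> Gizmo = 1*1 = 1, Plate = 1*1 = 1.
Iteration 2: components of {Gizmo,Plate} -> Hub = 1*1 = 1, Rod = 1*1 = 1, Spring = 1*5 = 5.
Iteration 3: no further components; recursion stops.
SUM(need) = 1 + 1 + 1 + 1 + 5 + 1 = 10.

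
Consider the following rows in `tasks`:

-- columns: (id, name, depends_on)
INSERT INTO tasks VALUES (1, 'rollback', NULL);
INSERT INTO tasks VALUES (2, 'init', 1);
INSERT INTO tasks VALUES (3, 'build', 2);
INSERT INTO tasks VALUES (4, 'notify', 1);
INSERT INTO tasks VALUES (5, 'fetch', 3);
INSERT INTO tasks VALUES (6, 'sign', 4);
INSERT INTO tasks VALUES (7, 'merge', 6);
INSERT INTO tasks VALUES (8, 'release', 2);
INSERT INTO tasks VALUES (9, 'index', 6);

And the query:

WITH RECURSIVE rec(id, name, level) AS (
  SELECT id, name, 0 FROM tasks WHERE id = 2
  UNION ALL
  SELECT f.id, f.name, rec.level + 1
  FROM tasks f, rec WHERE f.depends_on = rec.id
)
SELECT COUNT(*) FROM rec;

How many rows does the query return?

4

Base: id=2 (init) at level 0.
Iteration 1: rows with depends_on in {2} -> build (id 3, level 1), release (id 8, level 1).
Iteration 2: rows with depends_on in {3,8} -> fetch (id 5, level 2).
Iteration 3: no rows with depends_on in {5}; recursion stops.
Total rows emitted: 4.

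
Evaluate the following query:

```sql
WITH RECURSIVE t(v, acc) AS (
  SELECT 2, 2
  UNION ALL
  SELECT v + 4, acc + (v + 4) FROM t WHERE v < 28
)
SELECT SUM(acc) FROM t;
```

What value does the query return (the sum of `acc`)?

408

Base: v=2, acc=2.
Iteration 1: 2 < 28 holds -> v = 2 + 4 = 6, acc = 2 + 6 = 8.
Iteration 2: 6 < 28 holds -> v = 6 + 4 = 10, acc = 8 + 10 = 18.
Iteration 3: 10 < 28 holds -> v = 10 + 4 = 14, acc = 18 + 14 = 32.
Iteration 4: 14 < 28 holds -> v = 14 + 4 = 18, acc = 32 + 18 = 50.
Iteration 5: 18 < 28 holds -> v = 18 + 4 = 22, acc = 50 + 22 = 72.
Iteration 6: 22 < 28 holds -> v = 22 + 4 = 26, acc = 72 + 26 = 98.
Iteration 7: 26 < 28 holds -> v = 26 + 4 = 30, acc = 98 + 30 = 128.
Iteration 8: 30 < 28 fails; recursion stops.
SUM(acc) = 2 + 8 + 18 + 32 + 50 + 72 + 98 + 128 = 408.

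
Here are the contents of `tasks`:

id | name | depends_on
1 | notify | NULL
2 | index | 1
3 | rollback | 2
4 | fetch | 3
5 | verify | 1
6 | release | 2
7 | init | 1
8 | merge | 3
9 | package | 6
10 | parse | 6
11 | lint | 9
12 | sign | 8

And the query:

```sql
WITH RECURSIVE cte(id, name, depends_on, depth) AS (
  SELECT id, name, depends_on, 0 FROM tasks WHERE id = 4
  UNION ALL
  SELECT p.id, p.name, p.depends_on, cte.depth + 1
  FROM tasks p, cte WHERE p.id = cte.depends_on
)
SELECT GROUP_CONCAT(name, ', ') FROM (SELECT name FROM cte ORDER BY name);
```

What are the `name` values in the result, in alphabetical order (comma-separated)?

fetch, index, notify, rollback

Base: id=4 (fetch), depends_on=3, depth 0.
Iteration 1: join on id=3 -> rollback (id 3, depends_on=2, depth 1).
Iteration 2: join on id=2 -> index (id 2, depends_on=1, depth 2).
Iteration 3: join on id=1 -> notify (id 1, depends_on=NULL, depth 3).
Iteration 4: depends_on is NULL; no match; recursion stops.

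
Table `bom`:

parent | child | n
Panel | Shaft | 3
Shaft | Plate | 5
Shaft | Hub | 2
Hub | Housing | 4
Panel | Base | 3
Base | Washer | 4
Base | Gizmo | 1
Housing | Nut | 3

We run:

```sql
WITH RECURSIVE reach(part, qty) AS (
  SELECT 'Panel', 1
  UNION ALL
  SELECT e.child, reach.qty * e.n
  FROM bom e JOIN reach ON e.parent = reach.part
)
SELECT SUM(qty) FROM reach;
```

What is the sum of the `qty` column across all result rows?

139

Base: (Panel, qty=1).
Iteration 1: components of {Panel} -> Base = 1*3 = 3, Shaft = 1*3 = 3.
Iteration 2: components of {Base,Shaft} -> Gizmo = 3*1 = 3, Hub = 3*2 = 6, Plate = 3*5 = 15, Washer = 3*4 = 12.
Iteration 3: components of {Gizmo,Hub,Plate,Washer} -> Housing = 6*4 = 24.
Iteration 4: components of {Housing} -> Nut = 24*3 = 72.
Iteration 5: no further components; recursion stops.
SUM(qty) = 1 + 3 + 3 + 15 + 6 + 12 + 3 + 24 + 72 = 139.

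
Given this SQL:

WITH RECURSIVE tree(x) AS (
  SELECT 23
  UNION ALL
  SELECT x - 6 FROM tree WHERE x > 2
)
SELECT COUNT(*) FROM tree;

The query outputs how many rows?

5

Base: x=23.
Iteration 1: 23 > 2 holds -> x = 23 - 6 = 17.
Iteration 2: 17 > 2 holds -> x = 17 - 6 = 11.
Iteration 3: 11 > 2 holds -> x = 11 - 6 = 5.
Iteration 4: 5 > 2 holds -> x = 5 - 6 = -1.
Iteration 5: -1 > 2 fails; recursion stops.
Total rows emitted: 5.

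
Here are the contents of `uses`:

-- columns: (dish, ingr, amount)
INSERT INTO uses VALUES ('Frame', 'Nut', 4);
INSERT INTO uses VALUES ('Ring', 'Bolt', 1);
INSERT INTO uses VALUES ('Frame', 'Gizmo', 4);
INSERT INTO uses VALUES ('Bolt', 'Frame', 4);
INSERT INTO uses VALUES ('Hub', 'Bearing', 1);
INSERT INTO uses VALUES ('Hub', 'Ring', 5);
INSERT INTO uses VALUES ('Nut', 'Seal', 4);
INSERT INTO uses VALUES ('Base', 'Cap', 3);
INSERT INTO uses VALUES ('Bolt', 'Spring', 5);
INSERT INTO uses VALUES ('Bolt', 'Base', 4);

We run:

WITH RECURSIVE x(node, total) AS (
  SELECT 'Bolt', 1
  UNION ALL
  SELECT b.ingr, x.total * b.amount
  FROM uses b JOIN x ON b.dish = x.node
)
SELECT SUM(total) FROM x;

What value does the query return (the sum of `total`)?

Base: (Bolt, total=1).
Iteration 1: components of {Bolt} -> Base = 1*4 = 4, Frame = 1*4 = 4, Spring = 1*5 = 5.
Iteration 2: components of {Base,Frame,Spring} -> Cap = 4*3 = 12, Gizmo = 4*4 = 16, Nut = 4*4 = 16.
Iteration 3: components of {Cap,Gizmo,Nut} -> Seal = 16*4 = 64.
Iteration 4: no further components; recursion stops.
SUM(total) = 1 + 5 + 4 + 4 + 16 + 16 + 12 + 64 = 122.

122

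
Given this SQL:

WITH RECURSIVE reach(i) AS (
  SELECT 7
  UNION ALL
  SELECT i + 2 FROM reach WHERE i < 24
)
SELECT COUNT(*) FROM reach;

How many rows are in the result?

10

Base: i=7.
Iteration 1: 7 < 24 holds -> i = 7 + 2 = 9.
Iteration 2: 9 < 24 holds -> i = 9 + 2 = 11.
Iteration 3: 11 < 24 holds -> i = 11 + 2 = 13.
Iteration 4: 13 < 24 holds -> i = 13 + 2 = 15.
Iteration 5: 15 < 24 holds -> i = 15 + 2 = 17.
Iteration 6: 17 < 24 holds -> i = 17 + 2 = 19.
Iteration 7: 19 < 24 holds -> i = 19 + 2 = 21.
Iteration 8: 21 < 24 holds -> i = 21 + 2 = 23.
Iteration 9: 23 < 24 holds -> i = 23 + 2 = 25.
Iteration 10: 25 < 24 fails; recursion stops.
Total rows emitted: 10.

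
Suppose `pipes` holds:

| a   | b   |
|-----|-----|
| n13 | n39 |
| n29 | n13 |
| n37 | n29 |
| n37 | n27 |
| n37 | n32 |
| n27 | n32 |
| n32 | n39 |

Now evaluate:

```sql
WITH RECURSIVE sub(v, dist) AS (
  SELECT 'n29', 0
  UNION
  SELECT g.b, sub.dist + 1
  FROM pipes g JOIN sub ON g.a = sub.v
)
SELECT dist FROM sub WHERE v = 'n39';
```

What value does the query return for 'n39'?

Base: (n29, dist=0).
Iteration 1: edges from {n29} -> (n13, dist=1).
Iteration 2: edges from {n13} -> (n39, dist=2).
Iteration 3: no outgoing edges from {n39}; recursion stops.

2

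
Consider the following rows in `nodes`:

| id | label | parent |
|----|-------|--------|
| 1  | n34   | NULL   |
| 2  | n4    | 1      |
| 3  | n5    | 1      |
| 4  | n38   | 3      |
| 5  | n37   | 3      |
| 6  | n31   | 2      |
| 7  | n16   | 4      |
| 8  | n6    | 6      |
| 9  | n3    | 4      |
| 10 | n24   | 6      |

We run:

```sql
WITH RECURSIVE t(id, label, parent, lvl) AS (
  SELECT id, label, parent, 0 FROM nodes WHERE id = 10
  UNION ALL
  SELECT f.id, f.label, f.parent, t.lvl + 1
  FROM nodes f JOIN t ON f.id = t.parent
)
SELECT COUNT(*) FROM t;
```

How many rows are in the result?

Base: id=10 (n24), parent=6, lvl 0.
Iteration 1: join on id=6 -> n31 (id 6, parent=2, lvl 1).
Iteration 2: join on id=2 -> n4 (id 2, parent=1, lvl 2).
Iteration 3: join on id=1 -> n34 (id 1, parent=NULL, lvl 3).
Iteration 4: parent is NULL; no match; recursion stops.
Total rows emitted: 4.

4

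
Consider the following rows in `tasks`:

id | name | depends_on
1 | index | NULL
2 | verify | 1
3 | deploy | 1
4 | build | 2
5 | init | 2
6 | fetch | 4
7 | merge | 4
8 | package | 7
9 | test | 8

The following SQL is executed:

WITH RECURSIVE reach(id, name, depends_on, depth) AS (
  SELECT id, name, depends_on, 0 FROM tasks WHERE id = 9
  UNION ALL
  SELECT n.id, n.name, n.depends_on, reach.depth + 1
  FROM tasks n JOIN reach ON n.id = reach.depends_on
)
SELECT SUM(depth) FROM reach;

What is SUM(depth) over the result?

Base: id=9 (test), depends_on=8, depth 0.
Iteration 1: join on id=8 -> package (id 8, depends_on=7, depth 1).
Iteration 2: join on id=7 -> merge (id 7, depends_on=4, depth 2).
Iteration 3: join on id=4 -> build (id 4, depends_on=2, depth 3).
Iteration 4: join on id=2 -> verify (id 2, depends_on=1, depth 4).
Iteration 5: join on id=1 -> index (id 1, depends_on=NULL, depth 5).
Iteration 6: depends_on is NULL; no match; recursion stops.
SUM(depth) = 0 + 1 + 2 + 3 + 4 + 5 = 15.

15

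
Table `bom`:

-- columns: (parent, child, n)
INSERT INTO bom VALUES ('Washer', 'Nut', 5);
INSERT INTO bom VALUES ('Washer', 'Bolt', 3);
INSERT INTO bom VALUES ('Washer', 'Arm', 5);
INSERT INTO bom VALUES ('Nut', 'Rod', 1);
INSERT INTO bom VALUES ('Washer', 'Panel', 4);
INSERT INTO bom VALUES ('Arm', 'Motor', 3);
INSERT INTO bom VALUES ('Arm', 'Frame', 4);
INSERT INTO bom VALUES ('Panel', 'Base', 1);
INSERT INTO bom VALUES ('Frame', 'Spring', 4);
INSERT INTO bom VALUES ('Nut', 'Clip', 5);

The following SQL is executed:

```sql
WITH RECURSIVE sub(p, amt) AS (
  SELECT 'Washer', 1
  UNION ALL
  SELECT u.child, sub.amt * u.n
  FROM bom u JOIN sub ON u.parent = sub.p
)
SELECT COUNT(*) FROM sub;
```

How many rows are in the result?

Base: (Washer, amt=1).
Iteration 1: components of {Washer} -> Arm = 1*5 = 5, Bolt = 1*3 = 3, Nut = 1*5 = 5, Panel = 1*4 = 4.
Iteration 2: components of {Arm,Bolt,Nut,Panel} -> Base = 4*1 = 4, Clip = 5*5 = 25, Frame = 5*4 = 20, Motor = 5*3 = 15, Rod = 5*1 = 5.
Iteration 3: components of {Base,Clip,Frame,Motor,Rod} -> Spring = 20*4 = 80.
Iteration 4: no further components; recursion stops.
Total rows emitted: 11.

11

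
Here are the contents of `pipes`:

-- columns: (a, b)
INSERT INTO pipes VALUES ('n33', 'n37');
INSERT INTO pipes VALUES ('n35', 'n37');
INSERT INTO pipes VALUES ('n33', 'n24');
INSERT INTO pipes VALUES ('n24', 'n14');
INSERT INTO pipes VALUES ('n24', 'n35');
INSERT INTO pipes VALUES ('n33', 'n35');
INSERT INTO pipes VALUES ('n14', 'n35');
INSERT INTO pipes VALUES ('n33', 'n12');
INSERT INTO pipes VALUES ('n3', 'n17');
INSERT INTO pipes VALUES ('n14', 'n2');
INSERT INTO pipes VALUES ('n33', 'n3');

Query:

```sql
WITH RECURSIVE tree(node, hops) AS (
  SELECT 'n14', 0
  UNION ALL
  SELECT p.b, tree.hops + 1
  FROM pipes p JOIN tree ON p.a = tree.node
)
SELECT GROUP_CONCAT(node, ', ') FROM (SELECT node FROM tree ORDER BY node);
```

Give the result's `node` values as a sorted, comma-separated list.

Base: (n14, hops=0).
Iteration 1: edges from {n14} -> (n2, hops=1), (n35, hops=1).
Iteration 2: edges from {n2,n35} -> (n37, hops=2).
Iteration 3: no outgoing edges from {n37}; recursion stops.

n14, n2, n35, n37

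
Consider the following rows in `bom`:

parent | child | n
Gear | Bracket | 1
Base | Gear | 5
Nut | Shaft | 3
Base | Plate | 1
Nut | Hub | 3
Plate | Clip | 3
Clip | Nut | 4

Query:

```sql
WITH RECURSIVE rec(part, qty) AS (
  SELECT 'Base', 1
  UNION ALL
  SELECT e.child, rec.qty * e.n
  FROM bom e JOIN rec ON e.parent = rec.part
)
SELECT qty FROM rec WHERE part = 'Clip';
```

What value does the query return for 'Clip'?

Base: (Base, qty=1).
Iteration 1: components of {Base} -> Gear = 1*5 = 5, Plate = 1*1 = 1.
Iteration 2: components of {Gear,Plate} -> Bracket = 5*1 = 5, Clip = 1*3 = 3.
Iteration 3: components of {Bracket,Clip} -> Nut = 3*4 = 12.
Iteration 4: components of {Nut} -> Hub = 12*3 = 36, Shaft = 12*3 = 36.
Iteration 5: no further components; recursion stops.

3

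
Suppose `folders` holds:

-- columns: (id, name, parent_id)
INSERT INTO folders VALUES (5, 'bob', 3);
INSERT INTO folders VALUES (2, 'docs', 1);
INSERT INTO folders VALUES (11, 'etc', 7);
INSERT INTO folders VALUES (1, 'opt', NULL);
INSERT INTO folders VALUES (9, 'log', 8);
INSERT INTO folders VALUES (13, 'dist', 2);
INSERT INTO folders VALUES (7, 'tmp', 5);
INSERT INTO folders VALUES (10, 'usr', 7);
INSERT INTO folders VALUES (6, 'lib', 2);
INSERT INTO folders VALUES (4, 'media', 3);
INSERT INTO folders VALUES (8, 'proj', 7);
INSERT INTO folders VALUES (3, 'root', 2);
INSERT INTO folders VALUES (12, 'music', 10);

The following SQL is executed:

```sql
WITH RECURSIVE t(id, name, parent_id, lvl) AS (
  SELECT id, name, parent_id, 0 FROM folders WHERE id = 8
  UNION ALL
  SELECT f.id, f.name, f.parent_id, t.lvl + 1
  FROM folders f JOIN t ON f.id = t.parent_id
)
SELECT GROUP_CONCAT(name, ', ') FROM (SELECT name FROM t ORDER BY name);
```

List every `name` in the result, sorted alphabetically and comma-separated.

bob, docs, opt, proj, root, tmp

Base: id=8 (proj), parent_id=7, lvl 0.
Iteration 1: join on id=7 -> tmp (id 7, parent_id=5, lvl 1).
Iteration 2: join on id=5 -> bob (id 5, parent_id=3, lvl 2).
Iteration 3: join on id=3 -> root (id 3, parent_id=2, lvl 3).
Iteration 4: join on id=2 -> docs (id 2, parent_id=1, lvl 4).
Iteration 5: join on id=1 -> opt (id 1, parent_id=NULL, lvl 5).
Iteration 6: parent_id is NULL; no match; recursion stops.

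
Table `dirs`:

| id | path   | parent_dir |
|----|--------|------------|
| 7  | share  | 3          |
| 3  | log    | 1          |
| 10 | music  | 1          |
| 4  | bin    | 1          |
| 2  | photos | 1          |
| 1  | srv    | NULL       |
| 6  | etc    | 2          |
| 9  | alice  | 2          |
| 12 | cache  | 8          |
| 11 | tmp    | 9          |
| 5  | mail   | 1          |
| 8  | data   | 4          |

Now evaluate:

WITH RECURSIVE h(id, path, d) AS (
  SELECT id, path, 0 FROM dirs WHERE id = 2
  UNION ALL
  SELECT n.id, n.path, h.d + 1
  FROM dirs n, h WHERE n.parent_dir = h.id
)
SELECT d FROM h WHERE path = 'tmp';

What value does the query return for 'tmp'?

2

Base: id=2 (photos) at d 0.
Iteration 1: rows with parent_dir in {2} -> etc (id 6, d 1), alice (id 9, d 1).
Iteration 2: rows with parent_dir in {6,9} -> tmp (id 11, d 2).
Iteration 3: no rows with parent_dir in {11}; recursion stops.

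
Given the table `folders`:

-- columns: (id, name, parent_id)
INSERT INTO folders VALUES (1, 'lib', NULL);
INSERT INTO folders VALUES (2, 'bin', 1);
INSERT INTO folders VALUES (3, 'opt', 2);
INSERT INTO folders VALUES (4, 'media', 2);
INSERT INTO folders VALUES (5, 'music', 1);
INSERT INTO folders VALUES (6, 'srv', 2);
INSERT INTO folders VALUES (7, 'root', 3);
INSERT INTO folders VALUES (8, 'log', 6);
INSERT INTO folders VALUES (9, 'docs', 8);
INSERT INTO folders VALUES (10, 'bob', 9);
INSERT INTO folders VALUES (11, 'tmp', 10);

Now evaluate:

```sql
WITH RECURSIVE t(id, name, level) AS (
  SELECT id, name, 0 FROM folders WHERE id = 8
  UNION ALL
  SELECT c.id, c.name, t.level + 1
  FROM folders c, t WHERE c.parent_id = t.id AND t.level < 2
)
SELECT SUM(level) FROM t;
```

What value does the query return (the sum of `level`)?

Base: id=8 (log) at level 0.
Iteration 1: rows with parent_id in {8} -> docs (id 9, level 1).
Iteration 2: rows with parent_id in {9} -> bob (id 10, level 2).
Iteration 3: level < 2 fails for all current rows; recursion stops.
SUM(level) = 0 + 1 + 2 = 3.

3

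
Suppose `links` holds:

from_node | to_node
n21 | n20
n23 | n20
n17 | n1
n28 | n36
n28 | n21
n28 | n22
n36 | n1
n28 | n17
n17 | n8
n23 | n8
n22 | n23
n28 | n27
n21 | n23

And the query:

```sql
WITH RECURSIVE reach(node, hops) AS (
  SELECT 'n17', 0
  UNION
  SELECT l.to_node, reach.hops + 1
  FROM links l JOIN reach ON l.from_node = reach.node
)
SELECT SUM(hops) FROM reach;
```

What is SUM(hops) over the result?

Base: (n17, hops=0).
Iteration 1: edges from {n17} -> (n1, hops=1), (n8, hops=1).
Iteration 2: no outgoing edges from {n1,n8}; recursion stops.
SUM(hops) = 0 + 1 + 1 = 2.

2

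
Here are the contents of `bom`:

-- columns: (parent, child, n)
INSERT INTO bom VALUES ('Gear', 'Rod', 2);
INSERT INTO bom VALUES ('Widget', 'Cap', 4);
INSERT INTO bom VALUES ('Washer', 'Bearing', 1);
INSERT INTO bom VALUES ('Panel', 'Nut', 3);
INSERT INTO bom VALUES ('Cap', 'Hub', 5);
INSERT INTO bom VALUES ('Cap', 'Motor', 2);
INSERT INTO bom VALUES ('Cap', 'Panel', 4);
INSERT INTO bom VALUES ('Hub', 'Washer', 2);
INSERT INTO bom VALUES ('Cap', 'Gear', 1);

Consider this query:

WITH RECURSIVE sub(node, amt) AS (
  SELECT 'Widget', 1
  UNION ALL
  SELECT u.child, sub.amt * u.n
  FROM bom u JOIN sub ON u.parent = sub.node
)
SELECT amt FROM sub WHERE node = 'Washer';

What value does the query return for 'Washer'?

40

Base: (Widget, amt=1).
Iteration 1: components of {Widget} -> Cap = 1*4 = 4.
Iteration 2: components of {Cap} -> Gear = 4*1 = 4, Hub = 4*5 = 20, Motor = 4*2 = 8, Panel = 4*4 = 16.
Iteration 3: components of {Gear,Hub,Motor,Panel} -> Nut = 16*3 = 48, Rod = 4*2 = 8, Washer = 20*2 = 40.
Iteration 4: components of {Nut,Rod,Washer} -> Bearing = 40*1 = 40.
Iteration 5: no further components; recursion stops.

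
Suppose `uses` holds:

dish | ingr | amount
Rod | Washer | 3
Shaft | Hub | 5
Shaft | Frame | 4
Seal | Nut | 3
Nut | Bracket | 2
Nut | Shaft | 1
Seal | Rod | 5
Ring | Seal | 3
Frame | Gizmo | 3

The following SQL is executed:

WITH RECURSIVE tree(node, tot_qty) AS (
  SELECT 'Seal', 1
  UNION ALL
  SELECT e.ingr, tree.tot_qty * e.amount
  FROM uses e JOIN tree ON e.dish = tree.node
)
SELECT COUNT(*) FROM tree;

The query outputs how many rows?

Base: (Seal, tot_qty=1).
Iteration 1: components of {Seal} -> Nut = 1*3 = 3, Rod = 1*5 = 5.
Iteration 2: components of {Nut,Rod} -> Bracket = 3*2 = 6, Shaft = 3*1 = 3, Washer = 5*3 = 15.
Iteration 3: components of {Bracket,Shaft,Washer} -> Frame = 3*4 = 12, Hub = 3*5 = 15.
Iteration 4: components of {Frame,Hub} -> Gizmo = 12*3 = 36.
Iteration 5: no further components; recursion stops.
Total rows emitted: 9.

9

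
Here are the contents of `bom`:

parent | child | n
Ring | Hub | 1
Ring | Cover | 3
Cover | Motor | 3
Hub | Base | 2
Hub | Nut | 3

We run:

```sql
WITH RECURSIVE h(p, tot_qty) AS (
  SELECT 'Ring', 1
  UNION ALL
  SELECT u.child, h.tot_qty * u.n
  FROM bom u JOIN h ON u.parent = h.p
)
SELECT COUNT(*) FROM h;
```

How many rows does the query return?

Base: (Ring, tot_qty=1).
Iteration 1: components of {Ring} -> Cover = 1*3 = 3, Hub = 1*1 = 1.
Iteration 2: components of {Cover,Hub} -> Base = 1*2 = 2, Motor = 3*3 = 9, Nut = 1*3 = 3.
Iteration 3: no further components; recursion stops.
Total rows emitted: 6.

6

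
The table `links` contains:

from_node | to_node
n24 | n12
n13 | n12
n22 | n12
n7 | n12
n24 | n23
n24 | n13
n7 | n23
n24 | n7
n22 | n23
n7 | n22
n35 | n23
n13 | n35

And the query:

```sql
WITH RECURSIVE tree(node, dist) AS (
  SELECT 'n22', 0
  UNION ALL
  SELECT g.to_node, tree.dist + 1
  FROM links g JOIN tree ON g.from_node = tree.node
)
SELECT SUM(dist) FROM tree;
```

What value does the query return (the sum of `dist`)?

2

Base: (n22, dist=0).
Iteration 1: edges from {n22} -> (n12, dist=1), (n23, dist=1).
Iteration 2: no outgoing edges from {n12,n23}; recursion stops.
SUM(dist) = 0 + 1 + 1 = 2.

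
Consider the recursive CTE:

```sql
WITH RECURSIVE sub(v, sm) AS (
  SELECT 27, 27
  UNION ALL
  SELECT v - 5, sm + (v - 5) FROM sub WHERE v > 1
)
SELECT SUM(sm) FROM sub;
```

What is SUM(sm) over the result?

476

Base: v=27, sm=27.
Iteration 1: 27 > 1 holds -> v = 27 - 5 = 22, sm = 27 + 22 = 49.
Iteration 2: 22 > 1 holds -> v = 22 - 5 = 17, sm = 49 + 17 = 66.
Iteration 3: 17 > 1 holds -> v = 17 - 5 = 12, sm = 66 + 12 = 78.
Iteration 4: 12 > 1 holds -> v = 12 - 5 = 7, sm = 78 + 7 = 85.
Iteration 5: 7 > 1 holds -> v = 7 - 5 = 2, sm = 85 + 2 = 87.
Iteration 6: 2 > 1 holds -> v = 2 - 5 = -3, sm = 87 + -3 = 84.
Iteration 7: -3 > 1 fails; recursion stops.
SUM(sm) = 27 + 49 + 66 + 78 + 85 + 87 + 84 = 476.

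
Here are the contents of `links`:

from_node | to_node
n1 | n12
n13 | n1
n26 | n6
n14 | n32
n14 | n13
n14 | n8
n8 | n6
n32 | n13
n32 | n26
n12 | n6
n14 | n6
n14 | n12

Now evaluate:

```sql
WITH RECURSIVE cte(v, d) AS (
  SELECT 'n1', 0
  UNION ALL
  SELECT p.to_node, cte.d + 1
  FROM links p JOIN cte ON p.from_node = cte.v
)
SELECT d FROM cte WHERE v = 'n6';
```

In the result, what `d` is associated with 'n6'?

2

Base: (n1, d=0).
Iteration 1: edges from {n1} -> (n12, d=1).
Iteration 2: edges from {n12} -> (n6, d=2).
Iteration 3: no outgoing edges from {n6}; recursion stops.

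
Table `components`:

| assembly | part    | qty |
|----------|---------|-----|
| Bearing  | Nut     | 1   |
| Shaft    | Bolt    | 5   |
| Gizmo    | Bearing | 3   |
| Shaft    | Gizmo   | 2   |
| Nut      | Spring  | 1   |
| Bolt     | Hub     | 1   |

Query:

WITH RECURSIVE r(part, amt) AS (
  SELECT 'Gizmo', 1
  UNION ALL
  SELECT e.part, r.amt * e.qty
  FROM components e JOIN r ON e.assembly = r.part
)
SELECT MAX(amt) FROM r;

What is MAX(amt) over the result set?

3

Base: (Gizmo, amt=1).
Iteration 1: components of {Gizmo} -> Bearing = 1*3 = 3.
Iteration 2: components of {Bearing} -> Nut = 3*1 = 3.
Iteration 3: components of {Nut} -> Spring = 3*1 = 3.
Iteration 4: no further components; recursion stops.
amt values: 1, 3, 3, 3; the maximum is 3.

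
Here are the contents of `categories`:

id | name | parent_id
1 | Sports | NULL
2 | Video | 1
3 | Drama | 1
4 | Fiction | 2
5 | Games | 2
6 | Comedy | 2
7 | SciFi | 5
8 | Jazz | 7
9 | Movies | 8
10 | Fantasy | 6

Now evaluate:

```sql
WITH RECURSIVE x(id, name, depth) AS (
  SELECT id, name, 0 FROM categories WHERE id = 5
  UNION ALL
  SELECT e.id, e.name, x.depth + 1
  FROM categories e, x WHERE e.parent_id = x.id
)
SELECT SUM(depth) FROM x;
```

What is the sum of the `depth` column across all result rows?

Base: id=5 (Games) at depth 0.
Iteration 1: rows with parent_id in {5} -> SciFi (id 7, depth 1).
Iteration 2: rows with parent_id in {7} -> Jazz (id 8, depth 2).
Iteration 3: rows with parent_id in {8} -> Movies (id 9, depth 3).
Iteration 4: no rows with parent_id in {9}; recursion stops.
SUM(depth) = 0 + 1 + 2 + 3 = 6.

6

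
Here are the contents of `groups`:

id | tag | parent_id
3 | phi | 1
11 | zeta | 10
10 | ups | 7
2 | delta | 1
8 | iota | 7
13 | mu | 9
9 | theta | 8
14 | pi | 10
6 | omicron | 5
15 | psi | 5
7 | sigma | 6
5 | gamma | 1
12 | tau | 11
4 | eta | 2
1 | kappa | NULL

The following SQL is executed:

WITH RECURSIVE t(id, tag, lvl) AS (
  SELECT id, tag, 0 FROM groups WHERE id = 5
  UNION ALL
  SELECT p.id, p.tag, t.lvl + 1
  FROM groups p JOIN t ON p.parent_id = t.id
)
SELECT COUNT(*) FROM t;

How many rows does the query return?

11

Base: id=5 (gamma) at lvl 0.
Iteration 1: rows with parent_id in {5} -> omicron (id 6, lvl 1), psi (id 15, lvl 1).
Iteration 2: rows with parent_id in {6,15} -> sigma (id 7, lvl 2).
Iteration 3: rows with parent_id in {7} -> iota (id 8, lvl 3), ups (id 10, lvl 3).
Iteration 4: rows with parent_id in {8,10} -> theta (id 9, lvl 4), zeta (id 11, lvl 4), pi (id 14, lvl 4).
Iteration 5: rows with parent_id in {9,11,14} -> tau (id 12, lvl 5), mu (id 13, lvl 5).
Iteration 6: no rows with parent_id in {12,13}; recursion stops.
Total rows emitted: 11.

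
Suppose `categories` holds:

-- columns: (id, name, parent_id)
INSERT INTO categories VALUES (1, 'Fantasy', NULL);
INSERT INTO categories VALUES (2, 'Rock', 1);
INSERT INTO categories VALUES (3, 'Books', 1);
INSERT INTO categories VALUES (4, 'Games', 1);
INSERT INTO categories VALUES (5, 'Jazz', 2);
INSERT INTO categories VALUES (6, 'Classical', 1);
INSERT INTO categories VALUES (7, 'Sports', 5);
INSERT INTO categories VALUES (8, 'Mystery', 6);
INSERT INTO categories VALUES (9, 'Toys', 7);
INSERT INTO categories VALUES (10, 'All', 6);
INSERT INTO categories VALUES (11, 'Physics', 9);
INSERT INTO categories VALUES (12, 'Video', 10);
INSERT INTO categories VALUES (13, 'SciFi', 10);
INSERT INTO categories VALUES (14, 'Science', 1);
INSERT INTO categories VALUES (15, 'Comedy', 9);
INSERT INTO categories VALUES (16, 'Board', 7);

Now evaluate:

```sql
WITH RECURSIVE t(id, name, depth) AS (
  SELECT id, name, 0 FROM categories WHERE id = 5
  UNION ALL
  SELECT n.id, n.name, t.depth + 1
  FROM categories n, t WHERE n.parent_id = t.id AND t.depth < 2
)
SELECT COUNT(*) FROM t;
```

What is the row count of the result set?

4

Base: id=5 (Jazz) at depth 0.
Iteration 1: rows with parent_id in {5} -> Sports (id 7, depth 1).
Iteration 2: rows with parent_id in {7} -> Toys (id 9, depth 2), Board (id 16, depth 2).
Iteration 3: depth < 2 fails for all current rows; recursion stops.
Total rows emitted: 4.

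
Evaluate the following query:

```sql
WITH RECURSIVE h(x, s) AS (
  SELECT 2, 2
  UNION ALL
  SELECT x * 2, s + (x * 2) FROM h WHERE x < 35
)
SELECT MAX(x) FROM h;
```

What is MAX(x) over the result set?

Base: x=2, s=2.
Iteration 1: 2 < 35 holds -> x = 2 * 2 = 4, s = 2 + 4 = 6.
Iteration 2: 4 < 35 holds -> x = 4 * 2 = 8, s = 6 + 8 = 14.
Iteration 3: 8 < 35 holds -> x = 8 * 2 = 16, s = 14 + 16 = 30.
Iteration 4: 16 < 35 holds -> x = 16 * 2 = 32, s = 30 + 32 = 62.
Iteration 5: 32 < 35 holds -> x = 32 * 2 = 64, s = 62 + 64 = 126.
Iteration 6: 64 < 35 fails; recursion stops.
x values: 2, 4, 8, 16, 32, 64; the maximum is 64.

64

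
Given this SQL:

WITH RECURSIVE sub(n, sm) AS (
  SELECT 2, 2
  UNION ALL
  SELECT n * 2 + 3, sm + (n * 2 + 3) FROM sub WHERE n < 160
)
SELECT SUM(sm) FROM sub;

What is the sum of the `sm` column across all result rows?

Base: n=2, sm=2.
Iteration 1: 2 < 160 holds -> n = 2 * 2 + 3 = 7, sm = 2 + 7 = 9.
Iteration 2: 7 < 160 holds -> n = 7 * 2 + 3 = 17, sm = 9 + 17 = 26.
Iteration 3: 17 < 160 holds -> n = 17 * 2 + 3 = 37, sm = 26 + 37 = 63.
Iteration 4: 37 < 160 holds -> n = 37 * 2 + 3 = 77, sm = 63 + 77 = 140.
Iteration 5: 77 < 160 holds -> n = 77 * 2 + 3 = 157, sm = 140 + 157 = 297.
Iteration 6: 157 < 160 holds -> n = 157 * 2 + 3 = 317, sm = 297 + 317 = 614.
Iteration 7: 317 < 160 fails; recursion stops.
SUM(sm) = 2 + 9 + 26 + 63 + 140 + 297 + 614 = 1151.

1151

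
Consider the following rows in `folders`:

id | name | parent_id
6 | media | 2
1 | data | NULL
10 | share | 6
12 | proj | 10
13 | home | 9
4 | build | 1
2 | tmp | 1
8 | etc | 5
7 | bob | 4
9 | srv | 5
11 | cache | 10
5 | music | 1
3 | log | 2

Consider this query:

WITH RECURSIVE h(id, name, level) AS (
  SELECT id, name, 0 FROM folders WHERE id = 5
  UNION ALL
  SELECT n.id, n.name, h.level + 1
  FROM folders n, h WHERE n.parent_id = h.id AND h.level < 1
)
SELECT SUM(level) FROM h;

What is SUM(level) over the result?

Base: id=5 (music) at level 0.
Iteration 1: rows with parent_id in {5} -> etc (id 8, level 1), srv (id 9, level 1).
Iteration 2: level < 1 fails for all current rows; recursion stops.
SUM(level) = 0 + 1 + 1 = 2.

2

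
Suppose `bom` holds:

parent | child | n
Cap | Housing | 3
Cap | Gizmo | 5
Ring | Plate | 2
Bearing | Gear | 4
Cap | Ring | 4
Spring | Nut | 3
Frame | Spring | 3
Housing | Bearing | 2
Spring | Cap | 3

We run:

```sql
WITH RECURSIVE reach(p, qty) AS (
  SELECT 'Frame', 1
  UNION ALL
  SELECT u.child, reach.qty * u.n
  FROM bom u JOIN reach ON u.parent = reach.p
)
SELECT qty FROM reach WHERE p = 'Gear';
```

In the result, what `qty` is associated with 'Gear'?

216

Base: (Frame, qty=1).
Iteration 1: components of {Frame} -> Spring = 1*3 = 3.
Iteration 2: components of {Spring} -> Cap = 3*3 = 9, Nut = 3*3 = 9.
Iteration 3: components of {Cap,Nut} -> Gizmo = 9*5 = 45, Housing = 9*3 = 27, Ring = 9*4 = 36.
Iteration 4: components of {Gizmo,Housing,Ring} -> Bearing = 27*2 = 54, Plate = 36*2 = 72.
Iteration 5: components of {Bearing,Plate} -> Gear = 54*4 = 216.
Iteration 6: no further components; recursion stops.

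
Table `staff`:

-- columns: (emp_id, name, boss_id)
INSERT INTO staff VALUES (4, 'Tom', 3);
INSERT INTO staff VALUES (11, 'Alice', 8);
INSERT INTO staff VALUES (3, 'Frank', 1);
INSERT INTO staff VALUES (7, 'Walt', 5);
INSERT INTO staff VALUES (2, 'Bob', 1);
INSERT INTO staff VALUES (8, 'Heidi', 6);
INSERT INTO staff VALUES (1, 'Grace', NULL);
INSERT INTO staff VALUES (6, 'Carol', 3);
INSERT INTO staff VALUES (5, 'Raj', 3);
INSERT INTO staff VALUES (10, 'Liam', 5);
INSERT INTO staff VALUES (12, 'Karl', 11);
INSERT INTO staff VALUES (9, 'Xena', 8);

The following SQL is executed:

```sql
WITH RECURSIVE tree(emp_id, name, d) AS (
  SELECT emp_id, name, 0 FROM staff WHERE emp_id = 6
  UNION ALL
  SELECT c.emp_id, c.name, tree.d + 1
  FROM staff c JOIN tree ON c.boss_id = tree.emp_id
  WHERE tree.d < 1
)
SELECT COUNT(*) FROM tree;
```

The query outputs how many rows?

Base: emp_id=6 (Carol) at d 0.
Iteration 1: rows with boss_id in {6} -> Heidi (id 8, d 1).
Iteration 2: d < 1 fails for all current rows; recursion stops.
Total rows emitted: 2.

2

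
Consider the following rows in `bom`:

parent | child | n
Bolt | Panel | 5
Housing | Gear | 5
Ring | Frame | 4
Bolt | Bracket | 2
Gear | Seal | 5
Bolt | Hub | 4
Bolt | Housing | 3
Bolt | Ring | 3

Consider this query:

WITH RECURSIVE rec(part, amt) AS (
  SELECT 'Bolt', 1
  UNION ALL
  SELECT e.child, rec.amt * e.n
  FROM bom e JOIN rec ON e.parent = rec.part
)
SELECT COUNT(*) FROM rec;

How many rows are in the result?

9

Base: (Bolt, amt=1).
Iteration 1: components of {Bolt} -> Bracket = 1*2 = 2, Housing = 1*3 = 3, Hub = 1*4 = 4, Panel = 1*5 = 5, Ring = 1*3 = 3.
Iteration 2: components of {Bracket,Housing,Hub,Panel,Ring} -> Frame = 3*4 = 12, Gear = 3*5 = 15.
Iteration 3: components of {Frame,Gear} -> Seal = 15*5 = 75.
Iteration 4: no further components; recursion stops.
Total rows emitted: 9.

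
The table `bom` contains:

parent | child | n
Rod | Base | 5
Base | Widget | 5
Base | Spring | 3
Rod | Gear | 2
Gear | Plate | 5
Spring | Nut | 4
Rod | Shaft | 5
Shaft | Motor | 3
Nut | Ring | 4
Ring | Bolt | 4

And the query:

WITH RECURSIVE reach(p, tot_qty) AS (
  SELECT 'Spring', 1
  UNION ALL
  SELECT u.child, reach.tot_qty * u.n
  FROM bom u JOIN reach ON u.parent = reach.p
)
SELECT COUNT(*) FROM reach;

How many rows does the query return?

Base: (Spring, tot_qty=1).
Iteration 1: components of {Spring} -> Nut = 1*4 = 4.
Iteration 2: components of {Nut} -> Ring = 4*4 = 16.
Iteration 3: components of {Ring} -> Bolt = 16*4 = 64.
Iteration 4: no further components; recursion stops.
Total rows emitted: 4.

4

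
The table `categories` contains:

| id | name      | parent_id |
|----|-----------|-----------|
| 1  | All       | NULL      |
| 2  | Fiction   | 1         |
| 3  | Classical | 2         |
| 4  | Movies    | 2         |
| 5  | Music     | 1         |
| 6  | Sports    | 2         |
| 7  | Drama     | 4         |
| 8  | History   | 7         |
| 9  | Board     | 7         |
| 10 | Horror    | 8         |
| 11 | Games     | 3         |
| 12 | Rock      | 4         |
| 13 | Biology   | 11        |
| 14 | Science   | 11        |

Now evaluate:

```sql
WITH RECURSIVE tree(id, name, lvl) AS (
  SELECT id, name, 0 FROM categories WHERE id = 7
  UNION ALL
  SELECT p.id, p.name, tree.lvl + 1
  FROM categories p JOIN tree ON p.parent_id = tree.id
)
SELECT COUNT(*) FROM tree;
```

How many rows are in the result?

4

Base: id=7 (Drama) at lvl 0.
Iteration 1: rows with parent_id in {7} -> History (id 8, lvl 1), Board (id 9, lvl 1).
Iteration 2: rows with parent_id in {8,9} -> Horror (id 10, lvl 2).
Iteration 3: no rows with parent_id in {10}; recursion stops.
Total rows emitted: 4.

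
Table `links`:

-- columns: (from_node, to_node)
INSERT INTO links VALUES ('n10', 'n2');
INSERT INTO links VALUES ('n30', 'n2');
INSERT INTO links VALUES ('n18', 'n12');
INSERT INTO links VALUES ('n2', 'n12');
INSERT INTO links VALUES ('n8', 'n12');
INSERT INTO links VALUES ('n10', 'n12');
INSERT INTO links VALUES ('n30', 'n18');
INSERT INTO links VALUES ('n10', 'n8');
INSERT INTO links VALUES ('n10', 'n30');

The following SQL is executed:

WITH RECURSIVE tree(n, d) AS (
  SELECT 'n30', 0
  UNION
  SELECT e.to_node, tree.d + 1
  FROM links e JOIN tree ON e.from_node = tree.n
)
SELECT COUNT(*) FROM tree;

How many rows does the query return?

4

Base: (n30, d=0).
Iteration 1: edges from {n30} -> (n18, d=1), (n2, d=1).
Iteration 2: edges from {n18,n2} -> (n12, d=2). [UNION drops 1 duplicate row(s)]
Iteration 3: no outgoing edges from {n12}; recursion stops.
Total rows emitted: 4.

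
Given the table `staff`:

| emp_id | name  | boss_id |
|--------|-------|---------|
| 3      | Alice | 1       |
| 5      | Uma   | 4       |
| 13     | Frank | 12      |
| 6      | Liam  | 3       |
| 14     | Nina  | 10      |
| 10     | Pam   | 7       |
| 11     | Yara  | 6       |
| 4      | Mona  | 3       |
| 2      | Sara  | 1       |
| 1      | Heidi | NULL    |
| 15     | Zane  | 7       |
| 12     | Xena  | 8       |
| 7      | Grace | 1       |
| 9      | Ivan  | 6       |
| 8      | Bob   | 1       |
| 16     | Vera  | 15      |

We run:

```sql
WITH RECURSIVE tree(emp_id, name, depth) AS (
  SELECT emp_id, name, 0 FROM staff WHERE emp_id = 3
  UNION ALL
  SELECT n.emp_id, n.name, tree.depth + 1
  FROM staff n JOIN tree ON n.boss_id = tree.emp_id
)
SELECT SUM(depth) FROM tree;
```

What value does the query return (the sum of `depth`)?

8

Base: emp_id=3 (Alice) at depth 0.
Iteration 1: rows with boss_id in {3} -> Mona (id 4, depth 1), Liam (id 6, depth 1).
Iteration 2: rows with boss_id in {4,6} -> Uma (id 5, depth 2), Ivan (id 9, depth 2), Yara (id 11, depth 2).
Iteration 3: no rows with boss_id in {5,9,11}; recursion stops.
SUM(depth) = 0 + 1 + 1 + 2 + 2 + 2 = 8.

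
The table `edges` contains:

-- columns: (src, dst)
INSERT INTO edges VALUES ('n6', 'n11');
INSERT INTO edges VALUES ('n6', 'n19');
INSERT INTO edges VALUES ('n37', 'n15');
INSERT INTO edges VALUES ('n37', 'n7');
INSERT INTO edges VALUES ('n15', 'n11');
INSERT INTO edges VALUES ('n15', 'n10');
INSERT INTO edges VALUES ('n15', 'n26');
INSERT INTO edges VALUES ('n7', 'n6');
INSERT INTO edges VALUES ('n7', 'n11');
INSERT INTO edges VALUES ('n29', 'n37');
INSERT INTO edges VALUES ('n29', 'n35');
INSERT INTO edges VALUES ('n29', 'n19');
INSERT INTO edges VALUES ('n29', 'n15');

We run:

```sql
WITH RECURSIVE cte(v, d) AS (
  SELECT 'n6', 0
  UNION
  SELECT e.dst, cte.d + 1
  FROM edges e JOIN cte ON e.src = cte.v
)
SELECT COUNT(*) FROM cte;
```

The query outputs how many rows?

3

Base: (n6, d=0).
Iteration 1: edges from {n6} -> (n11, d=1), (n19, d=1).
Iteration 2: no outgoing edges from {n11,n19}; recursion stops.
Total rows emitted: 3.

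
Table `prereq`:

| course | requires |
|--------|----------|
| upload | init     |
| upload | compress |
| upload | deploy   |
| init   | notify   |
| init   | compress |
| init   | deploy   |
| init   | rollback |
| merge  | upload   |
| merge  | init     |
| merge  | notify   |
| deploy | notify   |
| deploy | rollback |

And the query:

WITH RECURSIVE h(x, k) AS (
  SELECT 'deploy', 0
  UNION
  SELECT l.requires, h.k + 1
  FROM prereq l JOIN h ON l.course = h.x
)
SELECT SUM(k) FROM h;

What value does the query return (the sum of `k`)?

Base: (deploy, k=0).
Iteration 1: edges from {deploy} -> (notify, k=1), (rollback, k=1).
Iteration 2: no outgoing edges from {notify,rollback}; recursion stops.
SUM(k) = 0 + 1 + 1 = 2.

2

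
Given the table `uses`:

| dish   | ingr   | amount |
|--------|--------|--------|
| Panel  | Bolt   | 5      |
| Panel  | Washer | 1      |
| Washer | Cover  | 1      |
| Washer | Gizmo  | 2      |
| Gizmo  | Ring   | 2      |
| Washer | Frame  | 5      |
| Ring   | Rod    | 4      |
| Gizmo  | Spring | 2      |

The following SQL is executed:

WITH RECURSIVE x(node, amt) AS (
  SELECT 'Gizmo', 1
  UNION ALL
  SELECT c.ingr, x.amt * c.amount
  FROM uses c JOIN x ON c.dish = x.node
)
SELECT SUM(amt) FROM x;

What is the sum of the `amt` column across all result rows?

Base: (Gizmo, amt=1).
Iteration 1: components of {Gizmo} -> Ring = 1*2 = 2, Spring = 1*2 = 2.
Iteration 2: components of {Ring,Spring} -> Rod = 2*4 = 8.
Iteration 3: no further components; recursion stops.
SUM(amt) = 1 + 2 + 2 + 8 = 13.

13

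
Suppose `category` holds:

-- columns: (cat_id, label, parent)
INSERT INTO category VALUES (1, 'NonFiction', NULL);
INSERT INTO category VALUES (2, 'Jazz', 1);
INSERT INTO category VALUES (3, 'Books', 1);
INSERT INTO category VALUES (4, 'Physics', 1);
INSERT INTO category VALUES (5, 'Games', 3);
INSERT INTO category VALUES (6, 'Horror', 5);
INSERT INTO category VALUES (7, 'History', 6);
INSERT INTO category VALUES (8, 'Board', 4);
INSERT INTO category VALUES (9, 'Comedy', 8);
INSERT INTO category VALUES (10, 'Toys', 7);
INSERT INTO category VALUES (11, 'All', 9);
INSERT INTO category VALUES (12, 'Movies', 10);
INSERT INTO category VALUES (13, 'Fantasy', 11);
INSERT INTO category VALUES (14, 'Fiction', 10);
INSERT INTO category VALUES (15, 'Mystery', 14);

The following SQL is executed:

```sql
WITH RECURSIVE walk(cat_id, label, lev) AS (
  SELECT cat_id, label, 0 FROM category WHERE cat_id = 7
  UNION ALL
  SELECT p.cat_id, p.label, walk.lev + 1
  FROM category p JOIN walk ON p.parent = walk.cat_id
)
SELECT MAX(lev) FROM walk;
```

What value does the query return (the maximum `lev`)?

3

Base: cat_id=7 (History) at lev 0.
Iteration 1: rows with parent in {7} -> Toys (id 10, lev 1).
Iteration 2: rows with parent in {10} -> Movies (id 12, lev 2), Fiction (id 14, lev 2).
Iteration 3: rows with parent in {12,14} -> Mystery (id 15, lev 3).
Iteration 4: no rows with parent in {15}; recursion stops.
lev values: 0, 1, 2, 2, 3; the maximum is 3.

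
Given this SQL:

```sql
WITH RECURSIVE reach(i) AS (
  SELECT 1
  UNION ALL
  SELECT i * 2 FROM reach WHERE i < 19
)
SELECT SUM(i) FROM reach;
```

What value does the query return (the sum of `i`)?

Base: i=1.
Iteration 1: 1 < 19 holds -> i = 1 * 2 = 2.
Iteration 2: 2 < 19 holds -> i = 2 * 2 = 4.
Iteration 3: 4 < 19 holds -> i = 4 * 2 = 8.
Iteration 4: 8 < 19 holds -> i = 8 * 2 = 16.
Iteration 5: 16 < 19 holds -> i = 16 * 2 = 32.
Iteration 6: 32 < 19 fails; recursion stops.
SUM(i) = 1 + 2 + 4 + 8 + 16 + 32 = 63.

63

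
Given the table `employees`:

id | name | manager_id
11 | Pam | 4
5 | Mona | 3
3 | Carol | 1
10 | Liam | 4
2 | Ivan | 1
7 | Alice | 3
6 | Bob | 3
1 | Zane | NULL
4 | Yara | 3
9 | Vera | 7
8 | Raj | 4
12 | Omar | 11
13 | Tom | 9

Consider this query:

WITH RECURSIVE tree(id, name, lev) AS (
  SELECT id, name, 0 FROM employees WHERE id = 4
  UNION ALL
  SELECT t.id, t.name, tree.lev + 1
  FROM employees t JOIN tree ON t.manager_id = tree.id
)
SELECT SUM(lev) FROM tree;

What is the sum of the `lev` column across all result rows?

Base: id=4 (Yara) at lev 0.
Iteration 1: rows with manager_id in {4} -> Raj (id 8, lev 1), Liam (id 10, lev 1), Pam (id 11, lev 1).
Iteration 2: rows with manager_id in {8,10,11} -> Omar (id 12, lev 2).
Iteration 3: no rows with manager_id in {12}; recursion stops.
SUM(lev) = 0 + 1 + 1 + 1 + 2 = 5.

5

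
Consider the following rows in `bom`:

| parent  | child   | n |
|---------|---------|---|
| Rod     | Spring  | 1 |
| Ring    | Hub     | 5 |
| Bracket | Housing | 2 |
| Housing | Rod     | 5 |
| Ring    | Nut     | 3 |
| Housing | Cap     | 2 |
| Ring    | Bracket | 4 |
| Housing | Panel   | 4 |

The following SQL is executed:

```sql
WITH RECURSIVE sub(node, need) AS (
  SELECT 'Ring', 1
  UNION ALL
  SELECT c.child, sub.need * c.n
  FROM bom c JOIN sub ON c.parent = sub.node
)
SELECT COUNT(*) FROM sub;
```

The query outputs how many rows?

9

Base: (Ring, need=1).
Iteration 1: components of {Ring} -> Bracket = 1*4 = 4, Hub = 1*5 = 5, Nut = 1*3 = 3.
Iteration 2: components of {Bracket,Hub,Nut} -> Housing = 4*2 = 8.
Iteration 3: components of {Housing} -> Cap = 8*2 = 16, Panel = 8*4 = 32, Rod = 8*5 = 40.
Iteration 4: components of {Cap,Panel,Rod} -> Spring = 40*1 = 40.
Iteration 5: no further components; recursion stops.
Total rows emitted: 9.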